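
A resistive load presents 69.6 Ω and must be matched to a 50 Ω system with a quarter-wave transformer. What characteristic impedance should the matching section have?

Z_qwt ≈ 59 Ω

Z_qwt = √(Z_0·R_L) = √(50 × 69.6) = √3480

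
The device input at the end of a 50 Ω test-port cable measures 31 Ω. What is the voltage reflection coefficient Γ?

Γ = -0.235

Γ = (Z_L − Z_0)/(Z_L + Z_0) = (31 − 50)/(31 + 50) = -19/81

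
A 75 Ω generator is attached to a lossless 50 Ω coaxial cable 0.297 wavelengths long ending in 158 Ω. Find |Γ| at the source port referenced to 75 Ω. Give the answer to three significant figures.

βl = 2π × 0.297 = 107°
tan(βl) = -3.29
Z_in = Z_0·(Z_L + jZ_0·tanβl)/(Z_0 + jZ_L·tanβl) = 17.1 + j13.6 Ω
Γ_s = (Z_in − Z_s)/(Z_in + Z_s) = (-57.9 + j13.6)/(92.1 + j13.6), |Γ_s| = 0.638

|Γ| ≈ 0.638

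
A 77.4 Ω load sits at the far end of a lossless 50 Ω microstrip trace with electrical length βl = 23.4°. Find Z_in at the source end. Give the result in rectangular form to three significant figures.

tan(βl) = tan(23.4°) = 0.433
Z_in = Z_0·(Z_L + jZ_0·tanβl)/(Z_0 + jZ_L·tanβl)
     = 50·(77.4 + j21.6)/(50 + j33.5)

Z_in ≈ 63.4 − j20.9 Ω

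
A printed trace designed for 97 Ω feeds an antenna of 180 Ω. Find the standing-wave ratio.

For a purely resistive load, VSWR = R_L/Z_0 or Z_0/R_L (whichever > 1) = 180/97

VSWR ≈ 1.86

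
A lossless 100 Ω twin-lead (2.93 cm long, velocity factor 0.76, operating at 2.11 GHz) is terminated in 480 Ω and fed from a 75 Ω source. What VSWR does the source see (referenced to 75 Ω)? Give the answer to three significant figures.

λ = v/f = 0.76·c / 2.11 GHz = 0.108 m
βl = 2π·l/λ = 2π × 0.271 = 97.6°
tan(βl) = -7.48
Z_in = Z_0·(Z_L + jZ_0·tanβl)/(Z_0 + jZ_L·tanβl) = 21.2 + j12.8 Ω
Γ_s = (Z_in − Z_s)/(Z_in + Z_s) = (-53.8 + j12.8)/(96.2 + j12.8), |Γ_s| = 0.57
VSWR = (1 + |Γ_s|)/(1 − |Γ_s|)

VSWR ≈ 3.65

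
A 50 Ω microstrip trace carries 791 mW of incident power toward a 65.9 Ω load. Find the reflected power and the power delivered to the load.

Γ = (65.9 − 50)/(65.9 + 50) = 0.137
|Γ|² = 0.0188
P_refl = |Γ|²·P_inc = 14.9 mW, P_del = (1 − |Γ|²)·P_inc = 776 mW

P_reflected ≈ 14.9 mW; P_delivered ≈ 776 mW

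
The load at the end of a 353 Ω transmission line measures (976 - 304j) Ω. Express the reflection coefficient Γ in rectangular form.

Γ ≈ 0.495 − j0.115

Γ = (Z_L − Z_0)/(Z_L + Z_0) = (623 − j304)/(1329 − j304)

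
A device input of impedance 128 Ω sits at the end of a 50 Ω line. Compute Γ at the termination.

Γ = 0.438

Γ = (Z_L − Z_0)/(Z_L + Z_0) = (128 − 50)/(128 + 50) = 78/178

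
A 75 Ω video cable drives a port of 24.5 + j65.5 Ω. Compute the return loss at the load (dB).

RL ≈ 3.17 dB

Γ = (-50.5 + j65.5)/(99.5 + j65.5), |Γ| = 0.694
RL = −20·log₁₀|Γ| = −20·log₁₀(0.694)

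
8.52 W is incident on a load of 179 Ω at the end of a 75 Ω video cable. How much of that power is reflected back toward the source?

Γ = (179 − 75)/(179 + 75) = 0.409
|Γ|² = 0.168
P_refl = |Γ|²·P_inc = 1.43 W, P_del = (1 − |Γ|²)·P_inc = 7.09 W

P_reflected ≈ 1.43 W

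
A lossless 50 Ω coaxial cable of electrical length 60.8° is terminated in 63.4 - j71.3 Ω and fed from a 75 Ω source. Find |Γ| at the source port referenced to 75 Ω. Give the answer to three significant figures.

tan(βl) = 1.79
Z_in = Z_0·(Z_L + jZ_0·tanβl)/(Z_0 + jZ_L·tanβl) = 15 − j4.47 Ω
Γ_s = (Z_in − Z_s)/(Z_in + Z_s) = (-60 − j4.47)/(90 − j4.47), |Γ_s| = 0.668

|Γ| ≈ 0.668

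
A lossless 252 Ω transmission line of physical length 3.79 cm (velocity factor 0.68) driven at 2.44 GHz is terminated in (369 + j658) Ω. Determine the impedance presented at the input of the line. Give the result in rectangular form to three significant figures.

λ = v/f = 0.68·c / 2.44 GHz = 0.0836 m
βl = 2π·l/λ = 2π × 0.453 = 163°
tan(βl) = tan(163°) = -0.302
Z_in = Z_0·(Z_L + jZ_0·tanβl)/(Z_0 + jZ_L·tanβl)
     = 252·(369 + j582)/(451 − j111)

Z_in ≈ 119 + j355 Ω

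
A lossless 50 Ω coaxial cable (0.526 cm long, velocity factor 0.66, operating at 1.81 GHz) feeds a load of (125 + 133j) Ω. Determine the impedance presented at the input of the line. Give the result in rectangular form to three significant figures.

λ = v/f = 0.66·c / 1.81 GHz = 0.109 m
βl = 2π·l/λ = 2π × 0.0481 = 17.3°
tan(βl) = tan(17.3°) = 0.312
Z_in = Z_0·(Z_L + jZ_0·tanβl)/(Z_0 + jZ_L·tanβl)
     = 50·(125 + j149)/(8.55 + j39)

Z_in ≈ 216 − j113 Ω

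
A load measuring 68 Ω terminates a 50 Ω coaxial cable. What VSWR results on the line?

Γ = (68 − 50)/(68 + 50) = 0.153
VSWR = (1 + 0.153)/(1 − 0.153)

VSWR ≈ 1.36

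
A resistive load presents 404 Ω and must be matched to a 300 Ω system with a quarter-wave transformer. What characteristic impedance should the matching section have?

Z_qwt = √(Z_0·R_L) = √(300 × 404) = √121200

Z_qwt ≈ 348 Ω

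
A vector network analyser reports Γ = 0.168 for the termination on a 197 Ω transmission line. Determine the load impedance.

Z_L = Z_0·(1 + Γ)/(1 − Γ) = 197·(1.17)/(0.832)

Z_L ≈ 277 Ω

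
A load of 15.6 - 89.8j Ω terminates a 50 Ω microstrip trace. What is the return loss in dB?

Γ = (-34.4 − j89.8)/(65.6 − j89.8), |Γ| = 0.865
RL = −20·log₁₀|Γ| = −20·log₁₀(0.865)

RL ≈ 1.26 dB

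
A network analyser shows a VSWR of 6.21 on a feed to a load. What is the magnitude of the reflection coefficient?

|Γ| ≈ 0.723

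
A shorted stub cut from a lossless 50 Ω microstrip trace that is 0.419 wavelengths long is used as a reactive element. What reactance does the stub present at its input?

X_in ≈ -27.9 Ω (capacitive)

βl = 2π × 0.419 = 151°
tan(βl) = -0.558
For a shorted stub, Z_in = jZ_0·tan(βl)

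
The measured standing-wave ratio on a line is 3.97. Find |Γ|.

|Γ| ≈ 0.598

|Γ| = (S − 1)/(S + 1) = (3.97 − 1)/(3.97 + 1) = 2.97/4.97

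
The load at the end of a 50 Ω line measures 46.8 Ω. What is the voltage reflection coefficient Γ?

Γ = -0.0331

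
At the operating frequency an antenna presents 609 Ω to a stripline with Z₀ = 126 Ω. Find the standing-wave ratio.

VSWR ≈ 4.83

For a purely resistive load, VSWR = R_L/Z_0 or Z_0/R_L (whichever > 1) = 609/126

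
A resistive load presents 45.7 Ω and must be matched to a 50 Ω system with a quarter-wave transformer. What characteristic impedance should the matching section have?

Z_qwt = √(Z_0·R_L) = √(50 × 45.7) = √2285

Z_qwt ≈ 47.8 Ω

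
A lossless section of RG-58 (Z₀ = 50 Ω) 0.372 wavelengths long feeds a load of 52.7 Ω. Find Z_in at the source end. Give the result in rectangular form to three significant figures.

βl = 2π × 0.372 = 134°
tan(βl) = tan(134°) = -1.04
Z_in = Z_0·(Z_L + jZ_0·tanβl)/(Z_0 + jZ_L·tanβl)
     = 50·(52.7 − j51.9)/(50 − j54.7)

Z_in ≈ 49.8 + j2.62 Ω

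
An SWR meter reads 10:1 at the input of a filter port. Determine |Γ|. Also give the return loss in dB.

|Γ| ≈ 0.818; return loss ≈ 1.74 dB

|Γ| = (S − 1)/(S + 1) = (10 − 1)/(10 + 1) = 9/11
RL = −20·log₁₀|Γ| = −20·log₁₀(0.818)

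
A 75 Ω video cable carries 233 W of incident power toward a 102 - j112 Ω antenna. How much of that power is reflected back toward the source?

|Γ| = |(27 − j112)/(177 − j112)| = 0.55
|Γ|² = 0.303
P_refl = |Γ|²·P_inc = 70.5 W, P_del = (1 − |Γ|²)·P_inc = 163 W

P_reflected ≈ 70.5 W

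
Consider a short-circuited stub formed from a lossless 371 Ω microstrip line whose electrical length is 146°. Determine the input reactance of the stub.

tan(βl) = -0.675
For a short-circuited stub, Z_in = jZ_0·tan(βl)

X_in ≈ -250 Ω (capacitive)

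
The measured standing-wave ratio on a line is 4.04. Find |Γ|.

|Γ| ≈ 0.603

|Γ| = (S − 1)/(S + 1) = (4.04 − 1)/(4.04 + 1) = 3.04/5.04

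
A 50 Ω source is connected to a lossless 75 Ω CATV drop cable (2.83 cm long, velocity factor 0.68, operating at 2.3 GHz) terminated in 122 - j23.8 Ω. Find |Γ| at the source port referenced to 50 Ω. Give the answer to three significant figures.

|Γ| ≈ 0.276

λ = v/f = 0.68·c / 2.3 GHz = 0.0887 m
βl = 2π·l/λ = 2π × 0.319 = 115°
tan(βl) = -2.16
Z_in = Z_0·(Z_L + jZ_0·tanβl)/(Z_0 + jZ_L·tanβl) = 55.6 + j29.8 Ω
Γ_s = (Z_in − Z_s)/(Z_in + Z_s) = (5.56 + j29.8)/(106 + j29.8), |Γ_s| = 0.276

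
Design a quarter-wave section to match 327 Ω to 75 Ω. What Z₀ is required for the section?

Z_qwt ≈ 157 Ω

Z_qwt = √(Z_0·R_L) = √(75 × 327) = √24520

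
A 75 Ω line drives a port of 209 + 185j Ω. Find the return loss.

RL ≈ 3.43 dB

Γ = (134 + j185)/(284 + j185), |Γ| = 0.674
RL = −20·log₁₀|Γ| = −20·log₁₀(0.674)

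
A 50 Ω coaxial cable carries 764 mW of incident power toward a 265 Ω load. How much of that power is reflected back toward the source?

Γ = (265 − 50)/(265 + 50) = 0.683
|Γ|² = 0.466
P_refl = |Γ|²·P_inc = 356 mW, P_del = (1 − |Γ|²)·P_inc = 408 mW

P_reflected ≈ 356 mW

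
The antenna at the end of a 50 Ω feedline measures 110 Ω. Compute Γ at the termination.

Γ = 0.375

Γ = (Z_L − Z_0)/(Z_L + Z_0) = (110 − 50)/(110 + 50) = 60/160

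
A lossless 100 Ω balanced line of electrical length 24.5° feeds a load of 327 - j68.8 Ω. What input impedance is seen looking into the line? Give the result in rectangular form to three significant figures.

Z_in ≈ 100 − j131 Ω

tan(βl) = tan(24.5°) = 0.456
Z_in = Z_0·(Z_L + jZ_0·tanβl)/(Z_0 + jZ_L·tanβl)
     = 100·(327 − j23.2)/(131 + j149)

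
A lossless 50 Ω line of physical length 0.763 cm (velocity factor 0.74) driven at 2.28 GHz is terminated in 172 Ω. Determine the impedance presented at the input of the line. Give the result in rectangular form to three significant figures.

λ = v/f = 0.74·c / 2.28 GHz = 0.0974 m
βl = 2π·l/λ = 2π × 0.0784 = 28.2°
tan(βl) = tan(28.2°) = 0.536
Z_in = Z_0·(Z_L + jZ_0·tanβl)/(Z_0 + jZ_L·tanβl)
     = 50·(172 + j26.8)/(50 + j92.3)

Z_in ≈ 50.3 − j66 Ω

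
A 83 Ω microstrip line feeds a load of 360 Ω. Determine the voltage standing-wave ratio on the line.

VSWR ≈ 4.34

For a purely resistive load, VSWR = R_L/Z_0 or Z_0/R_L (whichever > 1) = 360/83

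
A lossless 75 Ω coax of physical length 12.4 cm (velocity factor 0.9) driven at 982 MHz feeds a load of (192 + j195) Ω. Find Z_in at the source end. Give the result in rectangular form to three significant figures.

Z_in ≈ 52.8 + j117 Ω

λ = v/f = 0.9·c / 982 MHz = 0.275 m
βl = 2π·l/λ = 2π × 0.451 = 162°
tan(βl) = tan(162°) = -0.318
Z_in = Z_0·(Z_L + jZ_0·tanβl)/(Z_0 + jZ_L·tanβl)
     = 75·(192 + j171)/(137 − j61.1)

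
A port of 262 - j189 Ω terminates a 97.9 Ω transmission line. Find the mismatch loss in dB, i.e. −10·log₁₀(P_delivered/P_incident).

Γ = (164.1 − j189)/(359.9 − j189), |Γ| = 0.616
|Γ|² = 0.379, so P_del/P_inc = 1 − |Γ|² = 0.621
ML = −10·log₁₀(1 − |Γ|²)

mismatch loss ≈ 2.07 dB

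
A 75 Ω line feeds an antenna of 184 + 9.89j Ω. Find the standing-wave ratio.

Γ = (Z_L − Z_0)/(Z_L + Z_0) = (109 + j9.89)/(259 + j9.89)
|Γ| = 109/259 = 0.422
VSWR = (1 + |Γ|)/(1 − |Γ|) = 1.42/0.578

VSWR ≈ 2.46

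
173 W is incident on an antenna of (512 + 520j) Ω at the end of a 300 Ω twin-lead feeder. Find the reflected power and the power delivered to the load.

P_reflected ≈ 58.7 W; P_delivered ≈ 114 W

|Γ| = |(212 + j520)/(812 + j520)| = 0.582
|Γ|² = 0.339
P_refl = |Γ|²·P_inc = 58.7 W, P_del = (1 − |Γ|²)·P_inc = 114 W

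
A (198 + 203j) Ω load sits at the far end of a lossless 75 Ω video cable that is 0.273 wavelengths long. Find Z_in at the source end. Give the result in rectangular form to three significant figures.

Z_in ≈ 13.4 − j3.55 Ω

βl = 2π × 0.273 = 98.3°
tan(βl) = tan(98.3°) = -6.87
Z_in = Z_0·(Z_L + jZ_0·tanβl)/(Z_0 + jZ_L·tanβl)
     = 75·(198 − j312)/(1470 − j1360)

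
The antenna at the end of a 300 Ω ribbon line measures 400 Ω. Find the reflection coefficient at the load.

Γ = 0.143

Γ = (Z_L − Z_0)/(Z_L + Z_0) = (400 − 300)/(400 + 300) = 100/700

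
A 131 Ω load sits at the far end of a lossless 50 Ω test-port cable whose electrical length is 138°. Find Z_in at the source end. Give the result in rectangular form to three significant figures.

tan(βl) = tan(138°) = -0.9
Z_in = Z_0·(Z_L + jZ_0·tanβl)/(Z_0 + jZ_L·tanβl)
     = 50·(131 − j45)/(50 − j118)

Z_in ≈ 36.1 + j40.2 Ω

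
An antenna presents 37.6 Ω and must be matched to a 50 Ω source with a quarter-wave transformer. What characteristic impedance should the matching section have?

Z_qwt ≈ 43.4 Ω

Z_qwt = √(Z_0·R_L) = √(50 × 37.6) = √1880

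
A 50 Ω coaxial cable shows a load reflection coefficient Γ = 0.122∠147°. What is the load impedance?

Z_L = Z_0·(1 + Γ)/(1 − Γ) = 50·(0.898 + j0.0664)/(1.1 − j0.0664)

Z_L ≈ 40.4 + j5.45 Ω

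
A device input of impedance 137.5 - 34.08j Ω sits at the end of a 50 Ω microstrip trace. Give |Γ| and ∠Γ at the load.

Γ ≈ 0.493 ∠ -11°

Γ = (Z_L − Z_0)/(Z_L + Z_0) = (87.5 − j34.08)/(187.5 − j34.08)
|Γ| = 93.9/191 = 0.493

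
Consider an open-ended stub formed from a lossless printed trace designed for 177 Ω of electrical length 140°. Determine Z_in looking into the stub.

tan(βl) = -0.839
For an open-ended stub, Z_in = −jZ_0·cot(βl) = −jZ_0/tan(βl)

Z_in ≈ +j211 Ω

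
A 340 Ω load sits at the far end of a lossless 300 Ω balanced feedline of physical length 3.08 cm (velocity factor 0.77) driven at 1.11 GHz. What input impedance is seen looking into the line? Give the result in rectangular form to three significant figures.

λ = v/f = 0.77·c / 1.11 GHz = 0.208 m
βl = 2π·l/λ = 2π × 0.148 = 53.3°
tan(βl) = tan(53.3°) = 1.34
Z_in = Z_0·(Z_L + jZ_0·tanβl)/(Z_0 + jZ_L·tanβl)
     = 300·(340 + j402)/(300 + j456)

Z_in ≈ 287 − j34.6 Ω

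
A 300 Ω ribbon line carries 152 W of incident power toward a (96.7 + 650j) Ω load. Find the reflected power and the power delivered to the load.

|Γ| = |(-203.3 + j650)/(396.7 + j650)| = 0.894
|Γ|² = 0.8
P_refl = |Γ|²·P_inc = 122 W, P_del = (1 − |Γ|²)·P_inc = 30.4 W

P_reflected ≈ 122 W; P_delivered ≈ 30.4 W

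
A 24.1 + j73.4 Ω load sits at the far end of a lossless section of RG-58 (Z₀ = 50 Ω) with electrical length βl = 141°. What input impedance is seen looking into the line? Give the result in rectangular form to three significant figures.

Z_in ≈ 8.07 + j16.5 Ω

tan(βl) = tan(141°) = -0.81
Z_in = Z_0·(Z_L + jZ_0·tanβl)/(Z_0 + jZ_L·tanβl)
     = 50·(24.1 + j32.9)/(109 − j19.5)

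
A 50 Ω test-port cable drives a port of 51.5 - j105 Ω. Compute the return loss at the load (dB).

Γ = (1.5 − j105)/(101.5 − j105), |Γ| = 0.719
RL = −20·log₁₀|Γ| = −20·log₁₀(0.719)

RL ≈ 2.86 dB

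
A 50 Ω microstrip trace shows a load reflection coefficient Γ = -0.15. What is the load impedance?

Z_L ≈ 37 Ω

Z_L = Z_0·(1 + Γ)/(1 − Γ) = 50·(0.85)/(1.15)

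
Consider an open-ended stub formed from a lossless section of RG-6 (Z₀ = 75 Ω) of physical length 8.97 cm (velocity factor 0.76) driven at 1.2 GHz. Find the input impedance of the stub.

Z_in ≈ +j424 Ω

λ = v/f = 0.76·c / 1.2 GHz = 0.19 m
βl = 2π·l/λ = 2π × 0.472 = 170°
tan(βl) = -0.177
For an open-ended stub, Z_in = −jZ_0·cot(βl) = −jZ_0/tan(βl)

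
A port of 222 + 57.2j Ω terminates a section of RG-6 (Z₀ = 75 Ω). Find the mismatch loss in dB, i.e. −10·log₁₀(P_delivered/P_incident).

Γ = (147 + j57.2)/(297 + j57.2), |Γ| = 0.522
|Γ|² = 0.272, so P_del/P_inc = 1 − |Γ|² = 0.728
ML = −10·log₁₀(1 − |Γ|²)

mismatch loss ≈ 1.38 dB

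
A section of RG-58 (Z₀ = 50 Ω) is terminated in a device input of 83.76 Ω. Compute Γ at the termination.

Γ = (Z_L − Z_0)/(Z_L + Z_0) = (83.76 − 50)/(83.76 + 50) = 33.76/133.8

Γ = 0.252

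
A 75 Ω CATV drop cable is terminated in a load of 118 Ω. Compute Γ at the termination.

Γ = (Z_L − Z_0)/(Z_L + Z_0) = (118 − 75)/(118 + 75) = 43/193

Γ = 0.223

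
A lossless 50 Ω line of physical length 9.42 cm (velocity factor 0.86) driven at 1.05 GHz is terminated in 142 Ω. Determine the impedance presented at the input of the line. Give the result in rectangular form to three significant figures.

λ = v/f = 0.86·c / 1.05 GHz = 0.246 m
βl = 2π·l/λ = 2π × 0.383 = 138°
tan(βl) = tan(138°) = -0.9
Z_in = Z_0·(Z_L + jZ_0·tanβl)/(Z_0 + jZ_L·tanβl)
     = 50·(142 − j45)/(50 − j128)

Z_in ≈ 34.1 + j42.2 Ω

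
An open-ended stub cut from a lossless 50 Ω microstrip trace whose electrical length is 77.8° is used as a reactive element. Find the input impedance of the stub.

Z_in ≈ −j10.8 Ω

tan(βl) = 4.63
For an open-ended stub, Z_in = −jZ_0·cot(βl) = −jZ_0/tan(βl)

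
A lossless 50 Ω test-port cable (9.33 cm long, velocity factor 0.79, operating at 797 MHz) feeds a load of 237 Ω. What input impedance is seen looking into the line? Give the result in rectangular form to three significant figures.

λ = v/f = 0.79·c / 797 MHz = 0.297 m
βl = 2π·l/λ = 2π × 0.314 = 113°
tan(βl) = tan(113°) = -2.36
Z_in = Z_0·(Z_L + jZ_0·tanβl)/(Z_0 + jZ_L·tanβl)
     = 50·(237 − j118)/(50 − j560)

Z_in ≈ 12.3 + j20.1 Ω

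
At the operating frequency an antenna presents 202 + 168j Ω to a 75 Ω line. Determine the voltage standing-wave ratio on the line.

Γ = (Z_L − Z_0)/(Z_L + Z_0) = (127 + j168)/(277 + j168)
|Γ| = 211/324 = 0.65
VSWR = (1 + |Γ|)/(1 − |Γ|) = 1.65/0.35

VSWR ≈ 4.72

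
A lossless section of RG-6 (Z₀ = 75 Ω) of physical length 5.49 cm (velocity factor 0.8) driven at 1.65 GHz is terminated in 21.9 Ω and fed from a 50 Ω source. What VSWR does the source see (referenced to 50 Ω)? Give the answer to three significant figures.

VSWR ≈ 3.72

λ = v/f = 0.8·c / 1.65 GHz = 0.145 m
βl = 2π·l/λ = 2π × 0.377 = 136°
tan(βl) = -0.97
Z_in = Z_0·(Z_L + jZ_0·tanβl)/(Z_0 + jZ_L·tanβl) = 39.3 − j61.6 Ω
Γ_s = (Z_in − Z_s)/(Z_in + Z_s) = (-10.7 − j61.6)/(89.3 − j61.6), |Γ_s| = 0.576
VSWR = (1 + |Γ_s|)/(1 − |Γ_s|)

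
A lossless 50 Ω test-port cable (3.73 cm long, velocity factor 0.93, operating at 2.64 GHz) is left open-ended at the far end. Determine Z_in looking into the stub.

Z_in ≈ +j37.8 Ω

λ = v/f = 0.93·c / 2.64 GHz = 0.106 m
βl = 2π·l/λ = 2π × 0.353 = 127°
tan(βl) = -1.32
For an open-ended stub, Z_in = −jZ_0·cot(βl) = −jZ_0/tan(βl)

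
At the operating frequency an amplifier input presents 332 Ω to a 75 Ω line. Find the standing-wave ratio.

VSWR ≈ 4.43

Γ = (332 − 75)/(332 + 75) = 0.631
VSWR = (1 + 0.631)/(1 − 0.631)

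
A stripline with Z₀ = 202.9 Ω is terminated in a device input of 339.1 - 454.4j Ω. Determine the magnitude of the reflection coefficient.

|Γ| ≈ 0.671

Γ = (Z_L − Z_0)/(Z_L + Z_0) = (136.2 − j454.4)/(542 − j454.4)
|Γ| = 474/707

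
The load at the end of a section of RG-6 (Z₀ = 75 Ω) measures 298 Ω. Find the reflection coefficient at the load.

Γ = 0.598

Γ = (Z_L − Z_0)/(Z_L + Z_0) = (298 − 75)/(298 + 75) = 223/373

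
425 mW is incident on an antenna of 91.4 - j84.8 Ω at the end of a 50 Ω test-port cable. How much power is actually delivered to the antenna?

P_delivered ≈ 286 mW

|Γ| = |(41.4 − j84.8)/(141.4 − j84.8)| = 0.572
|Γ|² = 0.328
P_refl = |Γ|²·P_inc = 139 mW, P_del = (1 − |Γ|²)·P_inc = 286 mW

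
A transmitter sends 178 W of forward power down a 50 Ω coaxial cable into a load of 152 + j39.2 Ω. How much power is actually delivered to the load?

P_delivered ≈ 128 W

|Γ| = |(102 + j39.2)/(202 + j39.2)| = 0.531
|Γ|² = 0.282
P_refl = |Γ|²·P_inc = 50.2 W, P_del = (1 − |Γ|²)·P_inc = 128 W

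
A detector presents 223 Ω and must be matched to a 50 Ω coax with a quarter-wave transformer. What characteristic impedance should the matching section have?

Z_qwt ≈ 106 Ω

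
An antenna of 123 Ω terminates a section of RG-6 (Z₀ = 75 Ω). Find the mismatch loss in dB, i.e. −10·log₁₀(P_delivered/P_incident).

Γ = (123 − 75)/(123 + 75) = 0.242
|Γ|² = 0.0588, so P_del/P_inc = 1 − |Γ|² = 0.941
ML = −10·log₁₀(1 − |Γ|²)

mismatch loss ≈ 0.263 dB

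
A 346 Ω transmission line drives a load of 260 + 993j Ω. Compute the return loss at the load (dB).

RL ≈ 1.34 dB

Γ = (-86 + j993)/(606 + j993), |Γ| = 0.857
RL = −20·log₁₀|Γ| = −20·log₁₀(0.857)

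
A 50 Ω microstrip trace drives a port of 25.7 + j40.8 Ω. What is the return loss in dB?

Γ = (-24.3 + j40.8)/(75.7 + j40.8), |Γ| = 0.552
RL = −20·log₁₀|Γ| = −20·log₁₀(0.552)

RL ≈ 5.16 dB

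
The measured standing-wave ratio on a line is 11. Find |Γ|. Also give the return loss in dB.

|Γ| = (S − 1)/(S + 1) = (11 − 1)/(11 + 1) = 10/12
RL = −20·log₁₀|Γ| = −20·log₁₀(0.833)

|Γ| ≈ 0.833; return loss ≈ 1.58 dB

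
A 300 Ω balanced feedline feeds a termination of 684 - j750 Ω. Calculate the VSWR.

VSWR ≈ 5.27

Γ = (Z_L − Z_0)/(Z_L + Z_0) = (384 − j750)/(984 − j750)
|Γ| = 843/1240 = 0.681
VSWR = (1 + |Γ|)/(1 − |Γ|) = 1.68/0.319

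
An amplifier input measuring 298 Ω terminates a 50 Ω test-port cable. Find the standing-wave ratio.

VSWR ≈ 5.96

For a purely resistive load, VSWR = R_L/Z_0 or Z_0/R_L (whichever > 1) = 298/50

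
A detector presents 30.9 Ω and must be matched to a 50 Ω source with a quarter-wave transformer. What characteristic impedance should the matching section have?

Z_qwt ≈ 39.3 Ω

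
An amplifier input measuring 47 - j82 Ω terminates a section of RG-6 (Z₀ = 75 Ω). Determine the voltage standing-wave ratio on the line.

Γ = (Z_L − Z_0)/(Z_L + Z_0) = (-28 − j82)/(122 − j82)
|Γ| = 86.6/147 = 0.589
VSWR = (1 + |Γ|)/(1 − |Γ|) = 1.59/0.411

VSWR ≈ 3.87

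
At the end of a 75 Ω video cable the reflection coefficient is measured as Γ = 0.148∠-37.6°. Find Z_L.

Z_L = Z_0·(1 + Γ)/(1 − Γ) = 75·(1.12 − j0.0903)/(0.883 + j0.0903)

Z_L ≈ 93.2 − j17.2 Ω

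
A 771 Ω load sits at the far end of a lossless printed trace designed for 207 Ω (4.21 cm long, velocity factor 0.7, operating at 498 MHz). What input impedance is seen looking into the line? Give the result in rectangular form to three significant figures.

λ = v/f = 0.7·c / 498 MHz = 0.422 m
βl = 2π·l/λ = 2π × 0.0998 = 35.9°
tan(βl) = tan(35.9°) = 0.725
Z_in = Z_0·(Z_L + jZ_0·tanβl)/(Z_0 + jZ_L·tanβl)
     = 207·(771 + j150)/(207 + j559)

Z_in ≈ 142 − j233 Ω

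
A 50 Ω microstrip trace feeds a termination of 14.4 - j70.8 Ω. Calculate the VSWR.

VSWR ≈ 10.6

Γ = (Z_L − Z_0)/(Z_L + Z_0) = (-35.6 − j70.8)/(64.4 − j70.8)
|Γ| = 79.2/95.7 = 0.828
VSWR = (1 + |Γ|)/(1 − |Γ|) = 1.83/0.172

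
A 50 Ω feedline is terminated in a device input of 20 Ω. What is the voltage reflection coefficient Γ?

Γ = (Z_L − Z_0)/(Z_L + Z_0) = (20 − 50)/(20 + 50) = -30/70

Γ = -0.429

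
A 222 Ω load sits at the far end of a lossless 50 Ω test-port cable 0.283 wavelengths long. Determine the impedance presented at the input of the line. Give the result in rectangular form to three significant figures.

Z_in ≈ 11.7 + j9.96 Ω

βl = 2π × 0.283 = 102°
tan(βl) = tan(102°) = -4.75
Z_in = Z_0·(Z_L + jZ_0·tanβl)/(Z_0 + jZ_L·tanβl)
     = 50·(222 − j238)/(50 − j1060)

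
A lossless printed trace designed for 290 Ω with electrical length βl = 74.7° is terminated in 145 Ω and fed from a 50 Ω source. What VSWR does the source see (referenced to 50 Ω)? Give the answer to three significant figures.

tan(βl) = 3.66
Z_in = Z_0·(Z_L + jZ_0·tanβl)/(Z_0 + jZ_L·tanβl) = 480 + j183 Ω
Γ_s = (Z_in − Z_s)/(Z_in + Z_s) = (430 + j183)/(530 + j183), |Γ_s| = 0.833
VSWR = (1 + |Γ_s|)/(1 − |Γ_s|)

VSWR ≈ 11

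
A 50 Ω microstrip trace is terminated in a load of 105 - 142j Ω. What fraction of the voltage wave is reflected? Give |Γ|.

|Γ| ≈ 0.724

Γ = (Z_L − Z_0)/(Z_L + Z_0) = (55 − j142)/(155 − j142)
|Γ| = 152/210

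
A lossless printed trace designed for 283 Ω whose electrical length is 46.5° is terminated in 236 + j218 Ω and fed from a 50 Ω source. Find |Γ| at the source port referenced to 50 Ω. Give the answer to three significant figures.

|Γ| ≈ 0.857

tan(βl) = 1.05
Z_in = Z_0·(Z_L + jZ_0·tanβl)/(Z_0 + jZ_L·tanβl) = 617 − j136 Ω
Γ_s = (Z_in − Z_s)/(Z_in + Z_s) = (567 − j136)/(667 − j136), |Γ_s| = 0.857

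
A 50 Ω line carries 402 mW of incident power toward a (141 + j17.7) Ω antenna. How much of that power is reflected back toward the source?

P_reflected ≈ 93.9 mW

|Γ| = |(91 + j17.7)/(191 + j17.7)| = 0.483
|Γ|² = 0.234
P_refl = |Γ|²·P_inc = 93.9 mW, P_del = (1 − |Γ|²)·P_inc = 308 mW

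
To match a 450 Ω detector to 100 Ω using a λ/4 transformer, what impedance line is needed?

Z_qwt ≈ 212 Ω

Z_qwt = √(Z_0·R_L) = √(100 × 450) = √45000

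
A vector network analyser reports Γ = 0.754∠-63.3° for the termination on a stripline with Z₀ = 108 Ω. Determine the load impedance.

Z_L ≈ 52.3 − j163 Ω

Z_L = Z_0·(1 + Γ)/(1 − Γ) = 108·(1.34 − j0.674)/(0.661 + j0.674)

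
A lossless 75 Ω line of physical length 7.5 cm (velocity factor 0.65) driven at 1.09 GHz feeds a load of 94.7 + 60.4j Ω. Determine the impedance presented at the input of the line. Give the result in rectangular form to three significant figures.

Z_in ≈ 47.9 + j36.1 Ω

λ = v/f = 0.65·c / 1.09 GHz = 0.179 m
βl = 2π·l/λ = 2π × 0.419 = 151°
tan(βl) = tan(151°) = -0.556
Z_in = Z_0·(Z_L + jZ_0·tanβl)/(Z_0 + jZ_L·tanβl)
     = 75·(94.7 + j18.7)/(109 − j52.7)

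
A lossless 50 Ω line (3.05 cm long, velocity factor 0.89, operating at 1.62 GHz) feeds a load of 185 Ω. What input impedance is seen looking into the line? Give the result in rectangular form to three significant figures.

λ = v/f = 0.89·c / 1.62 GHz = 0.165 m
βl = 2π·l/λ = 2π × 0.185 = 66.6°
tan(βl) = tan(66.6°) = 2.31
Z_in = Z_0·(Z_L + jZ_0·tanβl)/(Z_0 + jZ_L·tanβl)
     = 50·(185 + j116)/(50 + j428)

Z_in ≈ 15.8 − j19.8 Ω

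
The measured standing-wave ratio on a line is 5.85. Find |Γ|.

|Γ| ≈ 0.708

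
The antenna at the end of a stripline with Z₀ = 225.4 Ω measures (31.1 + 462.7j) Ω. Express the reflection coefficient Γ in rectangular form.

Γ ≈ 0.587 + j0.745

Γ = (Z_L − Z_0)/(Z_L + Z_0) = (-194.3 + j462.7)/(256.5 + j462.7)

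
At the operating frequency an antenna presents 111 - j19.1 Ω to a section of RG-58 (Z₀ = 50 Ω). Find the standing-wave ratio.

VSWR ≈ 2.3

Γ = (Z_L − Z_0)/(Z_L + Z_0) = (61 − j19.1)/(161 − j19.1)
|Γ| = 63.9/162 = 0.394
VSWR = (1 + |Γ|)/(1 − |Γ|) = 1.39/0.606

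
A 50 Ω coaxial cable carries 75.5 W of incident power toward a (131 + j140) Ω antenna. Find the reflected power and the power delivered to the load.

P_reflected ≈ 37.7 W; P_delivered ≈ 37.8 W

|Γ| = |(81 + j140)/(181 + j140)| = 0.707
|Γ|² = 0.5
P_refl = |Γ|²·P_inc = 37.7 W, P_del = (1 − |Γ|²)·P_inc = 37.8 W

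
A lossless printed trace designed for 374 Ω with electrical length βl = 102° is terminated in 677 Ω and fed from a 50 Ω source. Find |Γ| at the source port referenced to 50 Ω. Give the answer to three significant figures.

tan(βl) = -4.7
Z_in = Z_0·(Z_L + jZ_0·tanβl)/(Z_0 + jZ_L·tanβl) = 213 + j54.5 Ω
Γ_s = (Z_in − Z_s)/(Z_in + Z_s) = (163 + j54.5)/(263 + j54.5), |Γ_s| = 0.64

|Γ| ≈ 0.64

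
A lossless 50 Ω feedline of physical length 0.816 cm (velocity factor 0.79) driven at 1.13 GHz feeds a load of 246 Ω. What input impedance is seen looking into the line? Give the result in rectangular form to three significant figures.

λ = v/f = 0.79·c / 1.13 GHz = 0.21 m
βl = 2π·l/λ = 2π × 0.0389 = 14°
tan(βl) = tan(14°) = 0.249
Z_in = Z_0·(Z_L + jZ_0·tanβl)/(Z_0 + jZ_L·tanβl)
     = 50·(246 + j12.5)/(50 + j61.4)

Z_in ≈ 104 − j115 Ω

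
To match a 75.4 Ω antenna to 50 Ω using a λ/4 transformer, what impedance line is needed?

Z_qwt = √(Z_0·R_L) = √(50 × 75.4) = √3770

Z_qwt ≈ 61.4 Ω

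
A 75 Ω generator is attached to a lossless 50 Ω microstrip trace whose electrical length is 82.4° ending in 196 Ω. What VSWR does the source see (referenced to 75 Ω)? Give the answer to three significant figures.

tan(βl) = 7.49
Z_in = Z_0·(Z_L + jZ_0·tanβl)/(Z_0 + jZ_L·tanβl) = 13 − j6.23 Ω
Γ_s = (Z_in − Z_s)/(Z_in + Z_s) = (-62 − j6.23)/(88 − j6.23), |Γ_s| = 0.707
VSWR = (1 + |Γ_s|)/(1 − |Γ_s|)

VSWR ≈ 5.82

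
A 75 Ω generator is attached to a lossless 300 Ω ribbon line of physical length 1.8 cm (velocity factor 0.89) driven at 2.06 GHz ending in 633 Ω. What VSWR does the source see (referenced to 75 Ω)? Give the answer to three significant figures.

λ = v/f = 0.89·c / 2.06 GHz = 0.13 m
βl = 2π·l/λ = 2π × 0.139 = 50°
tan(βl) = 1.19
Z_in = Z_0·(Z_L + jZ_0·tanβl)/(Z_0 + jZ_L·tanβl) = 209 − j169 Ω
Γ_s = (Z_in − Z_s)/(Z_in + Z_s) = (134 − j169)/(284 − j169), |Γ_s| = 0.652
VSWR = (1 + |Γ_s|)/(1 − |Γ_s|)

VSWR ≈ 4.75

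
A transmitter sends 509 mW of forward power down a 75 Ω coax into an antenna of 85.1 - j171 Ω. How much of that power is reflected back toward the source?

P_reflected ≈ 272 mW

|Γ| = |(10.1 − j171)/(160.1 − j171)| = 0.731
|Γ|² = 0.535
P_refl = |Γ|²·P_inc = 272 mW, P_del = (1 − |Γ|²)·P_inc = 237 mW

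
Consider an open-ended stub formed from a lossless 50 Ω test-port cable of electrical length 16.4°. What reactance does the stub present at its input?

X_in ≈ -170 Ω (capacitive)

tan(βl) = 0.294
For an open-ended stub, Z_in = −jZ_0·cot(βl) = −jZ_0/tan(βl)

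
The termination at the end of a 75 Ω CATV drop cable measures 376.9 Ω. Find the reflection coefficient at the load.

Γ = (Z_L − Z_0)/(Z_L + Z_0) = (376.9 − 75)/(376.9 + 75) = 301.9/451.9

Γ = 0.668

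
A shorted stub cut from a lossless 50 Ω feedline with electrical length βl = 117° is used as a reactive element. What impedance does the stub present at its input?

tan(βl) = -1.96
For a shorted stub, Z_in = jZ_0·tan(βl)

Z_in ≈ −j98.1 Ω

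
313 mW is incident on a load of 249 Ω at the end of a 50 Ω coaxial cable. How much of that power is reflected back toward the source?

Γ = (249 − 50)/(249 + 50) = 0.666
|Γ|² = 0.443
P_refl = |Γ|²·P_inc = 139 mW, P_del = (1 − |Γ|²)·P_inc = 174 mW

P_reflected ≈ 139 mW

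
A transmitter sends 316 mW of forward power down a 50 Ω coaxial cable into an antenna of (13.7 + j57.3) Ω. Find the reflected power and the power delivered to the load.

|Γ| = |(-36.3 + j57.3)/(63.7 + j57.3)| = 0.792
|Γ|² = 0.627
P_refl = |Γ|²·P_inc = 198 mW, P_del = (1 − |Γ|²)·P_inc = 118 mW

P_reflected ≈ 198 mW; P_delivered ≈ 118 mW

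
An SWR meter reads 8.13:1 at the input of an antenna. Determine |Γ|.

|Γ| ≈ 0.781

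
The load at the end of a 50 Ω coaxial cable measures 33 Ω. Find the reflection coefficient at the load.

Γ = -0.205

Γ = (Z_L − Z_0)/(Z_L + Z_0) = (33 − 50)/(33 + 50) = -17/83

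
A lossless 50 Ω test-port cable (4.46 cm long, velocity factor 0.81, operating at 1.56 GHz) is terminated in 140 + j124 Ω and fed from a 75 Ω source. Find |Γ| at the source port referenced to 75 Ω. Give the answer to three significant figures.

|Γ| ≈ 0.771

λ = v/f = 0.81·c / 1.56 GHz = 0.156 m
βl = 2π·l/λ = 2π × 0.286 = 103°
tan(βl) = -4.31
Z_in = Z_0·(Z_L + jZ_0·tanβl)/(Z_0 + jZ_L·tanβl) = 9.71 + j2.21 Ω
Γ_s = (Z_in − Z_s)/(Z_in + Z_s) = (-65.3 + j2.21)/(84.7 + j2.21), |Γ_s| = 0.771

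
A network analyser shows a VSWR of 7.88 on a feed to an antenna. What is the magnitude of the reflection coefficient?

|Γ| = (S − 1)/(S + 1) = (7.88 − 1)/(7.88 + 1) = 6.88/8.88

|Γ| ≈ 0.775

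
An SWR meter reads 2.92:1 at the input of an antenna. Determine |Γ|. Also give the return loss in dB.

|Γ| = (S − 1)/(S + 1) = (2.92 − 1)/(2.92 + 1) = 1.92/3.92
RL = −20·log₁₀|Γ| = −20·log₁₀(0.49)

|Γ| ≈ 0.49; return loss ≈ 6.2 dB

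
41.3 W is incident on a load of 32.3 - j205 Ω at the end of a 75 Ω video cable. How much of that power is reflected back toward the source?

P_reflected ≈ 33.8 W

|Γ| = |(-42.7 − j205)/(107.3 − j205)| = 0.905
|Γ|² = 0.819
P_refl = |Γ|²·P_inc = 33.8 W, P_del = (1 − |Γ|²)·P_inc = 7.47 W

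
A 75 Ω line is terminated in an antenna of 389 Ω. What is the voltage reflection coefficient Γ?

Γ = (Z_L − Z_0)/(Z_L + Z_0) = (389 − 75)/(389 + 75) = 314/464

Γ = 0.677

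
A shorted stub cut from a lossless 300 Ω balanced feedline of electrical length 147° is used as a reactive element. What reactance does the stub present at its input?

tan(βl) = -0.649
For a shorted stub, Z_in = jZ_0·tan(βl)

X_in ≈ -195 Ω (capacitive)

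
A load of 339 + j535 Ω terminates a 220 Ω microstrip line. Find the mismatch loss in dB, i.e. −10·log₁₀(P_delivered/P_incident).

Γ = (119 + j535)/(559 + j535), |Γ| = 0.708
|Γ|² = 0.502, so P_del/P_inc = 1 − |Γ|² = 0.498
ML = −10·log₁₀(1 − |Γ|²)

mismatch loss ≈ 3.03 dB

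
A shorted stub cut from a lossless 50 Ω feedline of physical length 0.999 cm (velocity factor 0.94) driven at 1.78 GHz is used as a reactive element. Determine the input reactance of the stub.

λ = v/f = 0.94·c / 1.78 GHz = 0.158 m
βl = 2π·l/λ = 2π × 0.0631 = 22.7°
tan(βl) = 0.418
For a shorted stub, Z_in = jZ_0·tan(βl)

X_in ≈ 20.9 Ω (inductive)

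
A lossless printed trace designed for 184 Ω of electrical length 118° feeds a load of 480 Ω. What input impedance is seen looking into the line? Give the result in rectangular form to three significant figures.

tan(βl) = tan(118°) = -1.88
Z_in = Z_0·(Z_L + jZ_0·tanβl)/(Z_0 + jZ_L·tanβl)
     = 184·(480 − j346)/(184 − j903)

Z_in ≈ 86.9 + j80.1 Ω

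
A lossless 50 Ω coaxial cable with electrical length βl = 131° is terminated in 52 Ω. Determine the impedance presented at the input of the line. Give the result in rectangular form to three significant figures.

tan(βl) = tan(131°) = -1.15
Z_in = Z_0·(Z_L + jZ_0·tanβl)/(Z_0 + jZ_L·tanβl)
     = 50·(52 − j57.5)/(50 − j59.8)

Z_in ≈ 49.7 + j1.93 Ω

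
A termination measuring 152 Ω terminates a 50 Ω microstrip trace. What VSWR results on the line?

Γ = (152 − 50)/(152 + 50) = 0.505
VSWR = (1 + 0.505)/(1 − 0.505)

VSWR ≈ 3.04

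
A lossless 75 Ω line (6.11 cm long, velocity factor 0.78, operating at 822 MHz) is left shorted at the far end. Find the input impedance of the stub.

Z_in ≈ +j332 Ω

λ = v/f = 0.78·c / 822 MHz = 0.285 m
βl = 2π·l/λ = 2π × 0.215 = 77.3°
tan(βl) = 4.43
For a shorted stub, Z_in = jZ_0·tan(βl)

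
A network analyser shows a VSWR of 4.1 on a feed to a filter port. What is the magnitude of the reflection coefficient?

|Γ| ≈ 0.608

|Γ| = (S − 1)/(S + 1) = (4.1 − 1)/(4.1 + 1) = 3.1/5.1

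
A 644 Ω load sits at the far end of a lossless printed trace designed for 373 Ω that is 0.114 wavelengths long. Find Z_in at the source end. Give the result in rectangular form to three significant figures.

Z_in ≈ 347 − j197 Ω

βl = 2π × 0.114 = 41°
tan(βl) = tan(41°) = 0.871
Z_in = Z_0·(Z_L + jZ_0·tanβl)/(Z_0 + jZ_L·tanβl)
     = 373·(644 + j325)/(373 + j561)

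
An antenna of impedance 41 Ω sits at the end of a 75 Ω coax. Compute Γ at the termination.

Γ = (Z_L − Z_0)/(Z_L + Z_0) = (41 − 75)/(41 + 75) = -34/116

Γ = -0.293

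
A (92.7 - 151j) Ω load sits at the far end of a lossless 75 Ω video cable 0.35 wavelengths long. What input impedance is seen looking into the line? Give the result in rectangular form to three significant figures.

βl = 2π × 0.35 = 126°
tan(βl) = tan(126°) = -1.38
Z_in = Z_0·(Z_L + jZ_0·tanβl)/(Z_0 + jZ_L·tanβl)
     = 75·(92.7 − j254)/(-133 − j128)

Z_in ≈ 44.5 + j101 Ω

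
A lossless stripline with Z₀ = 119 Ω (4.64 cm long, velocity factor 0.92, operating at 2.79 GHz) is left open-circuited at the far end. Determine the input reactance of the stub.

X_in ≈ 604 Ω (inductive)

λ = v/f = 0.92·c / 2.79 GHz = 0.0989 m
βl = 2π·l/λ = 2π × 0.469 = 169°
tan(βl) = -0.197
For an open-circuited stub, Z_in = −jZ_0·cot(βl) = −jZ_0/tan(βl)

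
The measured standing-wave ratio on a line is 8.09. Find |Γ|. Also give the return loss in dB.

|Γ| = (S − 1)/(S + 1) = (8.09 − 1)/(8.09 + 1) = 7.09/9.09
RL = −20·log₁₀|Γ| = −20·log₁₀(0.78)

|Γ| ≈ 0.78; return loss ≈ 2.16 dB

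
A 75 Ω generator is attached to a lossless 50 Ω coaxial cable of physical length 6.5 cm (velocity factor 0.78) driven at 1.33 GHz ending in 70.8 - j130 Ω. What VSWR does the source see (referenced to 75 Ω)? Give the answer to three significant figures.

λ = v/f = 0.78·c / 1.33 GHz = 0.176 m
βl = 2π·l/λ = 2π × 0.369 = 133°
tan(βl) = -1.07
Z_in = Z_0·(Z_L + jZ_0·tanβl)/(Z_0 + jZ_L·tanβl) = 27.7 + j79.2 Ω
Γ_s = (Z_in − Z_s)/(Z_in + Z_s) = (-47.3 + j79.2)/(103 + j79.2), |Γ_s| = 0.712
VSWR = (1 + |Γ_s|)/(1 − |Γ_s|)

VSWR ≈ 5.94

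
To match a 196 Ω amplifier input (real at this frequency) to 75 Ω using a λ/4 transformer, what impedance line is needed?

Z_qwt = √(Z_0·R_L) = √(75 × 196) = √14700

Z_qwt ≈ 121 Ω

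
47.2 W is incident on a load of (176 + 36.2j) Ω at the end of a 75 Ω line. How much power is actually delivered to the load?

P_delivered ≈ 38.8 W

|Γ| = |(101 + j36.2)/(251 + j36.2)| = 0.423
|Γ|² = 0.179
P_refl = |Γ|²·P_inc = 8.45 W, P_del = (1 − |Γ|²)·P_inc = 38.8 W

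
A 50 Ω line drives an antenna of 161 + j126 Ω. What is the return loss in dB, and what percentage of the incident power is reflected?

Γ = (111 + j126)/(211 + j126), |Γ| = 0.683
RL = −20·log₁₀(0.683) = 3.31 dB
P_refl/P_inc = |Γ|² = 0.467

RL ≈ 3.31 dB; 46.7% of incident power reflected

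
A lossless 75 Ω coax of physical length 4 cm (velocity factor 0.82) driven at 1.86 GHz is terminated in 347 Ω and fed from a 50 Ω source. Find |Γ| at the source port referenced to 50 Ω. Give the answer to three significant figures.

λ = v/f = 0.82·c / 1.86 GHz = 0.132 m
βl = 2π·l/λ = 2π × 0.302 = 109°
tan(βl) = -2.92
Z_in = Z_0·(Z_L + jZ_0·tanβl)/(Z_0 + jZ_L·tanβl) = 18 + j24.3 Ω
Γ_s = (Z_in − Z_s)/(Z_in + Z_s) = (-32 + j24.3)/(68 + j24.3), |Γ_s| = 0.556

|Γ| ≈ 0.556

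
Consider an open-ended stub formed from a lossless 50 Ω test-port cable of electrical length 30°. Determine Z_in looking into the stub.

Z_in ≈ −j86.6 Ω

tan(βl) = 0.577
For an open-ended stub, Z_in = −jZ_0·cot(βl) = −jZ_0/tan(βl)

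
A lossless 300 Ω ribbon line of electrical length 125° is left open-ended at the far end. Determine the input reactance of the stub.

tan(βl) = -1.43
For an open-ended stub, Z_in = −jZ_0·cot(βl) = −jZ_0/tan(βl)

X_in ≈ 210 Ω (inductive)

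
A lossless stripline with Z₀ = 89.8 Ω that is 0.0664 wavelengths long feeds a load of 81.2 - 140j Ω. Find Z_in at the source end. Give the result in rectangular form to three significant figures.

Z_in ≈ 32.2 − j66.9 Ω

βl = 2π × 0.0664 = 23.9°
tan(βl) = tan(23.9°) = 0.443
Z_in = Z_0·(Z_L + jZ_0·tanβl)/(Z_0 + jZ_L·tanβl)
     = 89.8·(81.2 − j100)/(152 + j36)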